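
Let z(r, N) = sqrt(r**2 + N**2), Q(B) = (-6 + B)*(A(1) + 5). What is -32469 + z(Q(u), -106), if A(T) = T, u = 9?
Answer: -32469 + 34*sqrt(10) ≈ -32361.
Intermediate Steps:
Q(B) = -36 + 6*B (Q(B) = (-6 + B)*(1 + 5) = (-6 + B)*6 = -36 + 6*B)
z(r, N) = sqrt(N**2 + r**2)
-32469 + z(Q(u), -106) = -32469 + sqrt((-106)**2 + (-36 + 6*9)**2) = -32469 + sqrt(11236 + (-36 + 54)**2) = -32469 + sqrt(11236 + 18**2) = -32469 + sqrt(11236 + 324) = -32469 + sqrt(11560) = -32469 + 34*sqrt(10)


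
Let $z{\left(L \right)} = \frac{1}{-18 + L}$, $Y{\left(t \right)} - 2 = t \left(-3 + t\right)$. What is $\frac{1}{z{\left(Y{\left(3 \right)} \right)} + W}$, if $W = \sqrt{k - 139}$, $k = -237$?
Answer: $- \frac{16}{96257} - \frac{512 i \sqrt{94}}{96257} \approx -0.00016622 - 0.051571 i$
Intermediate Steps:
$W = 2 i \sqrt{94}$ ($W = \sqrt{-237 - 139} = \sqrt{-376} = 2 i \sqrt{94} \approx 19.391 i$)
$Y{\left(t \right)} = 2 + t \left(-3 + t\right)$
$\frac{1}{z{\left(Y{\left(3 \right)} \right)} + W} = \frac{1}{\frac{1}{-18 + \left(2 + 3^{2} - 9\right)} + 2 i \sqrt{94}} = \frac{1}{\frac{1}{-18 + \left(2 + 9 - 9\right)} + 2 i \sqrt{94}} = \frac{1}{\frac{1}{-18 + 2} + 2 i \sqrt{94}} = \frac{1}{\frac{1}{-16} + 2 i \sqrt{94}} = \frac{1}{- \frac{1}{16} + 2 i \sqrt{94}}$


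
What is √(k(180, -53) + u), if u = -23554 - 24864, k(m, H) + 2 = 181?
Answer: I*√48239 ≈ 219.63*I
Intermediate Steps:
k(m, H) = 179 (k(m, H) = -2 + 181 = 179)
u = -48418
√(k(180, -53) + u) = √(179 - 48418) = √(-48239) = I*√48239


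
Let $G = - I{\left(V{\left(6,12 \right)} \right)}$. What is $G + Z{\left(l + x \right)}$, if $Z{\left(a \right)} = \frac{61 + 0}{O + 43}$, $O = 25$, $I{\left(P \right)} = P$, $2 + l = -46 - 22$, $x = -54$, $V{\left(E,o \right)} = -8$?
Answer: $\frac{605}{68} \approx 8.8971$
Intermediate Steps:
$l = -70$ ($l = -2 - 68 = -70$)
$G = 8$ ($G = \left(-1\right) \left(-8\right) = 8$)
$Z{\left(a \right)} = \frac{61}{68}$ ($Z{\left(a \right)} = \frac{61 + 0}{25 + 43} = \frac{61}{68}$)
$G + Z{\left(l + x \right)} = 8 + \frac{61}{68} = \frac{605}{68}$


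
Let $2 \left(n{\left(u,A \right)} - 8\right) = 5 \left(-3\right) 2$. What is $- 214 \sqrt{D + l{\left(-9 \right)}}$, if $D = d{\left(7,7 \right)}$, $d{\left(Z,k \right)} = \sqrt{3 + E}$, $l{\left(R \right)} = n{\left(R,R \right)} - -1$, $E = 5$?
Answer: $- 214 i \sqrt{6 - 2 \sqrt{2}} \approx - 381.11 i$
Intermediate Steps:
$n{\left(u,A \right)} = -7$ ($n{\left(u,A \right)} = 8 + \frac{5 \left(-3\right) 2}{2} = 8 + \frac{\left(-15\right) 2}{2} = 8 + \frac{1}{2} \left(-30\right) = 8 - 15 = -7$)
$l{\left(R \right)} = -6$ ($l{\left(R \right)} = -7 - -1 = -7 + 1 = -6$)
$d{\left(Z,k \right)} = 2 \sqrt{2}$ ($d{\left(Z,k \right)} = \sqrt{3 + 5} = \sqrt{8} = 2 \sqrt{2}$)
$D = 2 \sqrt{2} \approx 2.8284$
$- 214 \sqrt{D + l{\left(-9 \right)}} = - 214 \sqrt{2 \sqrt{2} - 6} = - 214 \sqrt{-6 + 2 \sqrt{2}}$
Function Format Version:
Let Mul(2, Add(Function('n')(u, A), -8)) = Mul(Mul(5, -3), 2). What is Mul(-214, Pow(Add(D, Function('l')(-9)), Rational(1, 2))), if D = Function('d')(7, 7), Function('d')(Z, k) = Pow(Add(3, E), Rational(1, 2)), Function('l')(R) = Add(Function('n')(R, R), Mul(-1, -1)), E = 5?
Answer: Mul(-214, I, Pow(Add(6, Mul(-2, Pow(2, Rational(1, 2)))), Rational(1, 2))) ≈ Mul(-381.11, I)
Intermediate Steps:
Function('n')(u, A) = -7 (Function('n')(u, A) = Add(8, Mul(Rational(1, 2), Mul(Mul(5, -3), 2))) = Add(8, Mul(Rational(1, 2), Mul(-15, 2))) = Add(8, Mul(Rational(1, 2), -30)) = Add(8, -15) = -7)
Function('l')(R) = -6 (Function('l')(R) = Add(-7, Mul(-1, -1)) = Add(-7, 1) = -6)
Function('d')(Z, k) = Mul(2, Pow(2, Rational(1, 2))) (Function('d')(Z, k) = Pow(Add(3, 5), Rational(1, 2)) = Pow(8, Rational(1, 2)) = Mul(2, Pow(2, Rational(1, 2))))
D = Mul(2, Pow(2, Rational(1, 2))) ≈ 2.8284
Mul(-214, Pow(Add(D, Function('l')(-9)), Rational(1, 2))) = Mul(-214, Pow(Add(Mul(2, Pow(2, Rational(1, 2))), -6), Rational(1, 2))) = Mul(-214, Pow(Add(-6, Mul(2, Pow(2, Rational(1, 2)))), Rational(1, 2)))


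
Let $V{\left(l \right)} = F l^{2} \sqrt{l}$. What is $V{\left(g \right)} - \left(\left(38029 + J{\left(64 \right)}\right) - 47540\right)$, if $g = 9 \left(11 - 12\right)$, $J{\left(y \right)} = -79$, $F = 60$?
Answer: $9590 + 14580 i \approx 9590.0 + 14580.0 i$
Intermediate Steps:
$g = -9$ ($g = 9 \left(-1\right) = -9$)
$V{\left(l \right)} = 60 l^{\frac{5}{2}}$ ($V{\left(l \right)} = 60 l^{2} \sqrt{l} = 60 l^{\frac{5}{2}}$)
$V{\left(g \right)} - \left(\left(38029 + J{\left(64 \right)}\right) - 47540\right) = 60 \left(-9\right)^{\frac{5}{2}} - \left(\left(38029 - 79\right) - 47540\right) = 60 \cdot 243 i - \left(37950 - 47540\right) = 14580 i - -9590 = 14580 i + 9590 = 9590 + 14580 i$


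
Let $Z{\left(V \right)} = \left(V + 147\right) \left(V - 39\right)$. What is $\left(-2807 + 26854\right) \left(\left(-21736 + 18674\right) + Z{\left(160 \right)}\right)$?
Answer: $819641995$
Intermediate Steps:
$Z{\left(V \right)} = \left(-39 + V\right) \left(147 + V\right)$ ($Z{\left(V \right)} = \left(147 + V\right) \left(-39 + V\right) = \left(-39 + V\right) \left(147 + V\right)$)
$\left(-2807 + 26854\right) \left(\left(-21736 + 18674\right) + Z{\left(160 \right)}\right) = \left(-2807 + 26854\right) \left(\left(-21736 + 18674\right) + \left(-5733 + 160^{2} + 108 \cdot 160\right)\right) = 24047 \left(-3062 + \left(-5733 + 25600 + 17280\right)\right) = 24047 \left(-3062 + 37147\right) = 24047 \cdot 34085 = 819641995$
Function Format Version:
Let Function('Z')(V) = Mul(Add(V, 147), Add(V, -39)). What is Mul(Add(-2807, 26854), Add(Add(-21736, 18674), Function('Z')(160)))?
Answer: 819641995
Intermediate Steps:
Function('Z')(V) = Mul(Add(-39, V), Add(147, V)) (Function('Z')(V) = Mul(Add(147, V), Add(-39, V)) = Mul(Add(-39, V), Add(147, V)))
Mul(Add(-2807, 26854), Add(Add(-21736, 18674), Function('Z')(160))) = Mul(Add(-2807, 26854), Add(Add(-21736, 18674), Add(-5733, Pow(160, 2), Mul(108, 160)))) = Mul(24047, Add(-3062, Add(-5733, 25600, 17280))) = Mul(24047, Add(-3062, 37147)) = Mul(24047, 34085) = 819641995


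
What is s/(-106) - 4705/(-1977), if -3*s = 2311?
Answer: 673893/69854 ≈ 9.6472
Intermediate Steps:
s = -2311/3 (s = -1/3*2311 = -2311/3 ≈ -770.33)
s/(-106) - 4705/(-1977) = -2311/3/(-106) - 4705/(-1977) = -2311/3*(-1/106) - 4705*(-1/1977) = 2311/318 + 4705/1977 = 673893/69854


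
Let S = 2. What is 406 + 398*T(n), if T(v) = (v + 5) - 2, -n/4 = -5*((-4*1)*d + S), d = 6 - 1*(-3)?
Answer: -269040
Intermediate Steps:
d = 9 (d = 6 + 3 = 9)
n = -680 (n = -(-20)*(-4*1*9 + 2) = -(-20)*(-4*9 + 2) = -(-20)*(-36 + 2) = -(-20)*(-34) = -4*170 = -680)
T(v) = 3 + v (T(v) = (5 + v) - 2 = 3 + v)
406 + 398*T(n) = 406 + 398*(3 - 680) = 406 + 398*(-677) = 406 - 269446 = -269040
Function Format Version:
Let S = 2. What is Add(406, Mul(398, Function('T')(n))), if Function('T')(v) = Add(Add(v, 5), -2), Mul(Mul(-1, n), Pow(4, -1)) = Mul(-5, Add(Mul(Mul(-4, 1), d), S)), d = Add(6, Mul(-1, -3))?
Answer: -269040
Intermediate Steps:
d = 9 (d = Add(6, 3) = 9)
n = -680 (n = Mul(-4, Mul(-5, Add(Mul(Mul(-4, 1), 9), 2))) = Mul(-4, Mul(-5, Add(Mul(-4, 9), 2))) = Mul(-4, Mul(-5, Add(-36, 2))) = Mul(-4, Mul(-5, -34)) = Mul(-4, 170) = -680)
Function('T')(v) = Add(3, v) (Function('T')(v) = Add(Add(5, v), -2) = Add(3, v))
Add(406, Mul(398, Function('T')(n))) = Add(406, Mul(398, Add(3, -680))) = Add(406, Mul(398, -677)) = Add(406, -269446) = -269040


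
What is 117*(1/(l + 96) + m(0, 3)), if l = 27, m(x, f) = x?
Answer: 39/41 ≈ 0.95122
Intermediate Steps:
117*(1/(l + 96) + m(0, 3)) = 117*(1/(27 + 96) + 0) = 117*(1/123 + 0) = 117*(1/123) = 39/41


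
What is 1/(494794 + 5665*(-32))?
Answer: 1/313514 ≈ 3.1896e-6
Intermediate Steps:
1/(494794 + 5665*(-32)) = 1/(494794 - 181280) = 1/313514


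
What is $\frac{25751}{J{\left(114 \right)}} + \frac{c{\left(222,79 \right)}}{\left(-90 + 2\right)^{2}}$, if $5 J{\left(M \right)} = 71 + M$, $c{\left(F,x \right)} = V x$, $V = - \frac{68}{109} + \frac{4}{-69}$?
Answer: $\frac{187473852685}{269372136} \approx 695.97$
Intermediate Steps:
$V = - \frac{5128}{7521}$ ($V = \left(-68\right) \frac{1}{109} + 4 \left(- \frac{1}{69}\right) = - \frac{68}{109} - \frac{4}{69} = - \frac{5128}{7521} \approx -0.68182$)
$c{\left(F,x \right)} = - \frac{5128 x}{7521}$
$J{\left(M \right)} = \frac{71}{5} + \frac{M}{5}$ ($J{\left(M \right)} = \frac{71 + M}{5} = \frac{71}{5} + \frac{M}{5}$)
$\frac{25751}{J{\left(114 \right)}} + \frac{c{\left(222,79 \right)}}{\left(-90 + 2\right)^{2}} = \frac{25751}{\frac{71}{5} + \frac{1}{5} \cdot 114} + \frac{\left(- \frac{5128}{7521}\right) 79}{\left(-90 + 2\right)^{2}} = \frac{25751}{\frac{71}{5} + \frac{114}{5}} - \frac{405112}{7521 \left(-88\right)^{2}} = \frac{25751}{37} - \frac{405112}{7521 \cdot 7744} = 25751 \cdot \frac{1}{37} - \frac{50639}{7280328} = \frac{25751}{37} - \frac{50639}{7280328} = \frac{187473852685}{269372136}$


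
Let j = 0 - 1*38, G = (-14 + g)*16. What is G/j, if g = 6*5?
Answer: -128/19 ≈ -6.7368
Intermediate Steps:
g = 30
G = 256 (G = (-14 + 30)*16 = 16*16 = 256)
j = -38 (j = 0 - 38 = -38)
G/j = 256/(-38) = 256*(-1/38) = -128/19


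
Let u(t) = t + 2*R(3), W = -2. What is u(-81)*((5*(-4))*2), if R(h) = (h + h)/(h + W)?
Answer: 2760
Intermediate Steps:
R(h) = 2*h/(-2 + h) (R(h) = (h + h)/(h - 2) = (2*h)/(-2 + h) = 2*h/(-2 + h))
u(t) = 12 + t (u(t) = t + 2*(2*3/(-2 + 3)) = t + 2*(2*3/1) = t + 2*(2*3*1) = t + 2*6 = t + 12 = 12 + t)
u(-81)*((5*(-4))*2) = (12 - 81)*((5*(-4))*2) = -(-1380)*2 = -69*(-40) = 2760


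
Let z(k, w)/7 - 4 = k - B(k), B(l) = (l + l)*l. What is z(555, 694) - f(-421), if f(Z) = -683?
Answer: -4307754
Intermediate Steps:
B(l) = 2*l² (B(l) = (2*l)*l = 2*l²)
z(k, w) = 28 - 14*k² + 7*k (z(k, w) = 28 + 7*(k - 2*k²) = 28 + (-14*k² + 7*k) = 28 - 14*k² + 7*k)
z(555, 694) - f(-421) = (28 - 14*555² + 7*555) - 1*(-683) = (28 - 14*308025 + 3885) + 683 = (28 - 4312350 + 3885) + 683 = -4308437 + 683 = -4307754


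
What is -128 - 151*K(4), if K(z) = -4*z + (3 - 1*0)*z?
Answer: 476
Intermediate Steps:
K(z) = -z (K(z) = -4*z + (3 + 0)*z = -4*z + 3*z = -z)
-128 - 151*K(4) = -128 - (-151)*4 = -128 - 151*(-4) = -128 + 604 = 476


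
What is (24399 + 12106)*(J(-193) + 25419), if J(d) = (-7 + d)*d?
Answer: 2337013595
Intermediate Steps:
J(d) = d*(-7 + d)
(24399 + 12106)*(J(-193) + 25419) = (24399 + 12106)*(-193*(-7 - 193) + 25419) = 36505*(-193*(-200) + 25419) = 36505*(38600 + 25419) = 36505*64019 = 2337013595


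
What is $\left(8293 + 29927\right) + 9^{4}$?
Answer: $44781$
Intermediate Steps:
$\left(8293 + 29927\right) + 9^{4} = 38220 + 6561 = 44781$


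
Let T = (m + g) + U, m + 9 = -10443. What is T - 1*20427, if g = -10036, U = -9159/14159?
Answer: -579324644/14159 ≈ -40916.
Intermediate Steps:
U = -9159/14159 (U = -9159*1/14159 = -9159/14159 ≈ -0.64687)
m = -10452 (m = -9 - 10443 = -10452)
T = -290098751/14159 (T = (-10452 - 10036) - 9159/14159 = -20488 - 9159/14159 = -290098751/14159 ≈ -20489.)
T - 1*20427 = -290098751/14159 - 1*20427 = -290098751/14159 - 20427 = -579324644/14159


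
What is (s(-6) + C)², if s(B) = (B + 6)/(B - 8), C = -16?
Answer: 256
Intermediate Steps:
s(B) = (6 + B)/(-8 + B)
(s(-6) + C)² = ((6 - 6)/(-8 - 6) - 16)² = (0/(-14) - 16)² = (-1/14*0 - 16)² = (0 - 16)² = (-16)² = 256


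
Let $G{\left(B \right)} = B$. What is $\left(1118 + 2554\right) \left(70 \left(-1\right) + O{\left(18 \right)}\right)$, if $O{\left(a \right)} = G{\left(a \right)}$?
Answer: $-190944$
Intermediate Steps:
$O{\left(a \right)} = a$
$\left(1118 + 2554\right) \left(70 \left(-1\right) + O{\left(18 \right)}\right) = \left(1118 + 2554\right) \left(70 \left(-1\right) + 18\right) = 3672 \left(-70 + 18\right) = 3672 \left(-52\right) = -190944$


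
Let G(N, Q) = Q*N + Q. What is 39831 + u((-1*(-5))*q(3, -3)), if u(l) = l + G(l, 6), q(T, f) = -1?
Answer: 39802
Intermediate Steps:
G(N, Q) = Q + N*Q (G(N, Q) = N*Q + Q = Q + N*Q)
u(l) = 6 + 7*l (u(l) = l + 6*(1 + l) = l + (6 + 6*l) = 6 + 7*l)
39831 + u((-1*(-5))*q(3, -3)) = 39831 + (6 + 7*(-1*(-5)*(-1))) = 39831 + (6 + 7*(5*(-1))) = 39831 + (6 + 7*(-5)) = 39831 + (6 - 35) = 39831 - 29 = 39802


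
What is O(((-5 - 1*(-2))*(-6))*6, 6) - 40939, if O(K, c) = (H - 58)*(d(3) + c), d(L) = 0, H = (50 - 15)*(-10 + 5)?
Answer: -42337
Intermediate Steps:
H = -175 (H = 35*(-5) = -175)
O(K, c) = -233*c (O(K, c) = (-175 - 58)*(0 + c) = -233*c)
O(((-5 - 1*(-2))*(-6))*6, 6) - 40939 = -233*6 - 40939 = -1398 - 40939 = -42337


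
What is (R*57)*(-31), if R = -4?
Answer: 7068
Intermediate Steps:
(R*57)*(-31) = -4*57*(-31) = -228*(-31) = 7068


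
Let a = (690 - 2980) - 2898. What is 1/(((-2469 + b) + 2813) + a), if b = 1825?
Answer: -1/3019 ≈ -0.00033124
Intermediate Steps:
a = -5188 (a = -2290 - 2898 = -5188)
1/(((-2469 + b) + 2813) + a) = 1/(((-2469 + 1825) + 2813) - 5188) = 1/((-644 + 2813) - 5188) = 1/(2169 - 5188) = 1/(-3019) = -1/3019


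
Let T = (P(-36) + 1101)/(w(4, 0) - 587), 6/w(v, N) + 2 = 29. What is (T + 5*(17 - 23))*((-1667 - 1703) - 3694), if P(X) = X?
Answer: 1186857960/5281 ≈ 2.2474e+5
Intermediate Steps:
w(v, N) = 2/9 (w(v, N) = 6/(-2 + 29) = 6/27 = 6*(1/27) = 2/9)
T = -9585/5281 (T = (-36 + 1101)/(2/9 - 587) = 1065/(-5281/9) = 1065*(-9/5281) = -9585/5281 ≈ -1.8150)
(T + 5*(17 - 23))*((-1667 - 1703) - 3694) = (-9585/5281 + 5*(17 - 23))*((-1667 - 1703) - 3694) = (-9585/5281 + 5*(-6))*(-3370 - 3694) = (-9585/5281 - 30)*(-7064) = -168015/5281*(-7064) = 1186857960/5281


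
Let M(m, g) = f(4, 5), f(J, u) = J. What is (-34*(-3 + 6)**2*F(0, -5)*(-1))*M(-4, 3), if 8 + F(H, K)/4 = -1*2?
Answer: -48960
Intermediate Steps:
M(m, g) = 4
F(H, K) = -40 (F(H, K) = -32 + 4*(-1*2) = -32 + 4*(-2) = -32 - 8 = -40)
(-34*(-3 + 6)**2*F(0, -5)*(-1))*M(-4, 3) = -34*(-3 + 6)**2*(-40)*(-1)*4 = -34*3**2*(-40)*(-1)*4 = -34*9*(-40)*(-1)*4 = -(-12240)*(-1)*4 = -34*360*4 = -12240*4 = -48960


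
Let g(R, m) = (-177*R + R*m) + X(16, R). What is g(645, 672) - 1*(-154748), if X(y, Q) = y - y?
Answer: 474023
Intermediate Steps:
X(y, Q) = 0
g(R, m) = -177*R + R*m (g(R, m) = (-177*R + R*m) + 0 = -177*R + R*m)
g(645, 672) - 1*(-154748) = 645*(-177 + 672) - 1*(-154748) = 645*495 + 154748 = 319275 + 154748 = 474023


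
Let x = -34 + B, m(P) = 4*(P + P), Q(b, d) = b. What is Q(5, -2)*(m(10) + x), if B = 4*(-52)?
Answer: -810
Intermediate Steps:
B = -208
m(P) = 8*P (m(P) = 4*(2*P) = 8*P)
x = -242 (x = -34 - 208 = -242)
Q(5, -2)*(m(10) + x) = 5*(8*10 - 242) = 5*(80 - 242) = 5*(-162) = -810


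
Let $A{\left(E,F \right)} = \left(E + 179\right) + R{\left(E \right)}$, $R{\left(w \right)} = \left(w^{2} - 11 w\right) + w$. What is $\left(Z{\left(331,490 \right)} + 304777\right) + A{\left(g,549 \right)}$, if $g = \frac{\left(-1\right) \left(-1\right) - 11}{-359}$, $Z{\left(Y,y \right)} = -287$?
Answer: $\frac{39266013179}{128881} \approx 3.0467 \cdot 10^{5}$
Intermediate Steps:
$R{\left(w \right)} = w^{2} - 10 w$
$g = \frac{10}{359}$ ($g = \left(1 - 11\right) \left(- \frac{1}{359}\right) = \left(-10\right) \left(- \frac{1}{359}\right) = \frac{10}{359} \approx 0.027855$)
$A{\left(E,F \right)} = 179 + E + E \left(-10 + E\right)$ ($A{\left(E,F \right)} = \left(E + 179\right) + E \left(-10 + E\right) = \left(179 + E\right) + E \left(-10 + E\right) = 179 + E + E \left(-10 + E\right)$)
$\left(Z{\left(331,490 \right)} + 304777\right) + A{\left(g,549 \right)} = \left(-287 + 304777\right) + \left(179 + \frac{10}{359} + \frac{10 \left(-10 + \frac{10}{359}\right)}{359}\right) = 304490 + \left(179 + \frac{10}{359} + \frac{10}{359} \left(- \frac{3580}{359}\right)\right) = 304490 + \left(179 + \frac{10}{359} - \frac{35800}{128881}\right) = 304490 + \frac{23037489}{128881} = \frac{39266013179}{128881}$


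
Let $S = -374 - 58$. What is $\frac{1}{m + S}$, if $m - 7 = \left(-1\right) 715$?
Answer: $- \frac{1}{1140} \approx -0.00087719$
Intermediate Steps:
$m = -708$ ($m = 7 - 715 = -708$)
$S = -432$
$\frac{1}{m + S} = \frac{1}{-708 - 432} = \frac{1}{-1140} = - \frac{1}{1140}$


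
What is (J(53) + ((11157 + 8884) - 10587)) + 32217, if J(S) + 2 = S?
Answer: 41722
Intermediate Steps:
J(S) = -2 + S
(J(53) + ((11157 + 8884) - 10587)) + 32217 = ((-2 + 53) + ((11157 + 8884) - 10587)) + 32217 = (51 + (20041 - 10587)) + 32217 = (51 + 9454) + 32217 = 9505 + 32217 = 41722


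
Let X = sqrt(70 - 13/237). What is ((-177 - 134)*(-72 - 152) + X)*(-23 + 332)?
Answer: 21526176 + 1133*sqrt(32469)/79 ≈ 2.1529e+7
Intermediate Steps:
X = 11*sqrt(32469)/237 (X = sqrt(70 - 13*1/237) = sqrt(70 - 13/237) = sqrt(16577/237) = 11*sqrt(32469)/237 ≈ 8.3633)
((-177 - 134)*(-72 - 152) + X)*(-23 + 332) = ((-177 - 134)*(-72 - 152) + 11*sqrt(32469)/237)*(-23 + 332) = (-311*(-224) + 11*sqrt(32469)/237)*309 = (69664 + 11*sqrt(32469)/237)*309 = 21526176 + 1133*sqrt(32469)/79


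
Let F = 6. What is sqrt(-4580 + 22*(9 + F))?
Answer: 5*I*sqrt(170) ≈ 65.192*I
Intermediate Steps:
sqrt(-4580 + 22*(9 + F)) = sqrt(-4580 + 22*(9 + 6)) = sqrt(-4580 + 22*15) = sqrt(-4580 + 330) = sqrt(-4250) = 5*I*sqrt(170)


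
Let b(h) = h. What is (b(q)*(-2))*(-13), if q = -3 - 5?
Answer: -208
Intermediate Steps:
q = -8
(b(q)*(-2))*(-13) = -8*(-2)*(-13) = 16*(-13) = -208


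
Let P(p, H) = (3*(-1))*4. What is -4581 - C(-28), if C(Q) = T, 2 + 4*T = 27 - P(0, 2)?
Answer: -18361/4 ≈ -4590.3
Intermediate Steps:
P(p, H) = -12 (P(p, H) = -3*4 = -12)
T = 37/4 (T = -½ + (27 - 1*(-12))/4 = -½ + (27 + 12)/4 = -½ + (¼)*39 = -½ + 39/4 = 37/4 ≈ 9.2500)
C(Q) = 37/4
-4581 - C(-28) = -4581 - 1*37/4 = -4581 - 37/4 = -18361/4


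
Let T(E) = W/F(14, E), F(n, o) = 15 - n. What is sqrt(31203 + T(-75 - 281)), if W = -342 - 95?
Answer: sqrt(30766) ≈ 175.40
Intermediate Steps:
W = -437
T(E) = -437 (T(E) = -437/(15 - 1*14) = -437/(15 - 14) = -437/1 = -437*1 = -437)
sqrt(31203 + T(-75 - 281)) = sqrt(31203 - 437) = sqrt(30766)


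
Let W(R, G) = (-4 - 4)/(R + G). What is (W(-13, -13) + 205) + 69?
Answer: 3566/13 ≈ 274.31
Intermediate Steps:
W(R, G) = -8/(G + R)
(W(-13, -13) + 205) + 69 = (-8/(-13 - 13) + 205) + 69 = (-8/(-26) + 205) + 69 = (-8*(-1/26) + 205) + 69 = (4/13 + 205) + 69 = 2669/13 + 69 = 3566/13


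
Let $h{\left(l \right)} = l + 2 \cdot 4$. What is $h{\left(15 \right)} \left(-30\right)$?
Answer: $-690$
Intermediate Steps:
$h{\left(l \right)} = 8 + l$ ($h{\left(l \right)} = l + 8 = 8 + l$)
$h{\left(15 \right)} \left(-30\right) = \left(8 + 15\right) \left(-30\right) = 23 \left(-30\right) = -690$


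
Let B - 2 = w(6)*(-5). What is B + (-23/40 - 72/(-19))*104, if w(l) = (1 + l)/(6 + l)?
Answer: 380063/1140 ≈ 333.39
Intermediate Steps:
w(l) = (1 + l)/(6 + l)
B = -11/12 (B = 2 + ((1 + 6)/(6 + 6))*(-5) = 2 + (7/12)*(-5) = 2 - 35/12 = -11/12 ≈ -0.91667)
B + (-23/40 - 72/(-19))*104 = -11/12 + (-23/40 - 72/(-19))*104 = -11/12 + (-23*1/40 - 72*(-1/19))*104 = -11/12 + (-23/40 + 72/19)*104 = -11/12 + (2443/760)*104 = -11/12 + 31759/95 = 380063/1140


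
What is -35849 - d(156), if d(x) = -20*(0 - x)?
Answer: -38969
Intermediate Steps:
d(x) = 20*x (d(x) = -(-20)*x = 20*x)
-35849 - d(156) = -35849 - 20*156 = -35849 - 1*3120 = -35849 - 3120 = -38969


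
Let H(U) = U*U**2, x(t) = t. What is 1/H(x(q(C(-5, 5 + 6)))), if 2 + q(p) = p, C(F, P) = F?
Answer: -1/343 ≈ -0.0029155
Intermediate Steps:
q(p) = -2 + p
H(U) = U**3
1/H(x(q(C(-5, 5 + 6)))) = 1/((-2 - 5)**3) = 1/((-7)**3) = 1/(-343) = -1/343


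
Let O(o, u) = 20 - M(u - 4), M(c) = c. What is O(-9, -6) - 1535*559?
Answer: -858035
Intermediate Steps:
O(o, u) = 24 - u (O(o, u) = 20 - (u - 4) = 20 - (-4 + u) = 20 + (4 - u) = 24 - u)
O(-9, -6) - 1535*559 = (24 - 1*(-6)) - 1535*559 = (24 + 6) - 858065 = 30 - 858065 = -858035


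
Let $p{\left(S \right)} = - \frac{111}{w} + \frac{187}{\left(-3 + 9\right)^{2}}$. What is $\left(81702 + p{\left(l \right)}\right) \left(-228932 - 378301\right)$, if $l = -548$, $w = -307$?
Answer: $- \frac{182783591732599}{3684} \approx -4.9616 \cdot 10^{10}$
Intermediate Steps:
$p{\left(S \right)} = \frac{61405}{11052}$ ($p{\left(S \right)} = - \frac{111}{-307} + \frac{187}{\left(-3 + 9\right)^{2}} = \left(-111\right) \left(- \frac{1}{307}\right) + \frac{187}{6^{2}} = \frac{111}{307} + \frac{187}{36} = \frac{61405}{11052}$)
$\left(81702 + p{\left(l \right)}\right) \left(-228932 - 378301\right) = \left(81702 + \frac{61405}{11052}\right) \left(-228932 - 378301\right) = \frac{903031909}{11052} \left(-607233\right) = - \frac{182783591732599}{3684}$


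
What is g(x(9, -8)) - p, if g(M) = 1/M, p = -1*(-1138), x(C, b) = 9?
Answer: -10241/9 ≈ -1137.9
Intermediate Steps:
p = 1138
g(x(9, -8)) - p = 1/9 - 1*1138 = ⅑ - 1138 = -10241/9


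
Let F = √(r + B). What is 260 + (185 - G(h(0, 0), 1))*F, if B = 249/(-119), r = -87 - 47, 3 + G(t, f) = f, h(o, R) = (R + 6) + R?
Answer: 260 + 11*I*√1927205/7 ≈ 260.0 + 2181.5*I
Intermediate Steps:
h(o, R) = 6 + 2*R (h(o, R) = (6 + R) + R = 6 + 2*R)
G(t, f) = -3 + f
r = -134
B = -249/119 (B = 249*(-1/119) = -249/119 ≈ -2.0924)
F = I*√1927205/119 (F = √(-134 - 249/119) = √(-16195/119) = I*√1927205/119 ≈ 11.666*I)
260 + (185 - G(h(0, 0), 1))*F = 260 + (185 - (-3 + 1))*(I*√1927205/119) = 260 + (185 - 1*(-2))*(I*√1927205/119) = 260 + (185 + 2)*(I*√1927205/119) = 260 + 187*(I*√1927205/119) = 260 + 11*I*√1927205/7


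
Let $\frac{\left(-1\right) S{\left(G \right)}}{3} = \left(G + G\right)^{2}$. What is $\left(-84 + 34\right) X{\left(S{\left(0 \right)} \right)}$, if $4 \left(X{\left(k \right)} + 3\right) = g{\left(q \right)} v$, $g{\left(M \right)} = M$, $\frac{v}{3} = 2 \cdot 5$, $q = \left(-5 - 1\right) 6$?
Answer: $13650$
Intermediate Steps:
$q = -36$ ($q = \left(-6\right) 6 = -36$)
$v = 30$ ($v = 3 \cdot 2 \cdot 5 = 3 \cdot 10 = 30$)
$S{\left(G \right)} = - 12 G^{2}$ ($S{\left(G \right)} = - 3 \left(G + G\right)^{2} = - 3 \left(2 G\right)^{2} = - 3 \cdot 4 G^{2} = - 12 G^{2}$)
$X{\left(k \right)} = -273$ ($X{\left(k \right)} = -3 + \frac{\left(-36\right) 30}{4} = -3 + \frac{1}{4} \left(-1080\right) = -3 - 270 = -273$)
$\left(-84 + 34\right) X{\left(S{\left(0 \right)} \right)} = \left(-84 + 34\right) \left(-273\right) = \left(-50\right) \left(-273\right) = 13650$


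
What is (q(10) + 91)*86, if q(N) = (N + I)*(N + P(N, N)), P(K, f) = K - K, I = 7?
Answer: 22446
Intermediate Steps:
P(K, f) = 0
q(N) = N*(7 + N) (q(N) = (N + 7)*(N + 0) = (7 + N)*N = N*(7 + N))
(q(10) + 91)*86 = (10*(7 + 10) + 91)*86 = (10*17 + 91)*86 = (170 + 91)*86 = 261*86 = 22446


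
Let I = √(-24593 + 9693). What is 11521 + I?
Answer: 11521 + 10*I*√149 ≈ 11521.0 + 122.07*I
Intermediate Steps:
I = 10*I*√149 (I = √(-14900) = 10*I*√149 ≈ 122.07*I)
11521 + I = 11521 + 10*I*√149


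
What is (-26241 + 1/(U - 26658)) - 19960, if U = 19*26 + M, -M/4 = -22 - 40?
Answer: -1197345117/25916 ≈ -46201.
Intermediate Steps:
M = 248 (M = -4*(-22 - 40) = -4*(-62) = 248)
U = 742 (U = 19*26 + 248 = 494 + 248 = 742)
(-26241 + 1/(U - 26658)) - 19960 = (-26241 + 1/(742 - 26658)) - 19960 = (-26241 + 1/(-25916)) - 19960 = (-26241 - 1/25916) - 19960 = -680061757/25916 - 19960 = -1197345117/25916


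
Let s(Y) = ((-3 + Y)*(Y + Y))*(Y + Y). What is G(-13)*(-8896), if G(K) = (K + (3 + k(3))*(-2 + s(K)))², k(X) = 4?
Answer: -51030979892416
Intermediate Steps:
s(Y) = 4*Y²*(-3 + Y) (s(Y) = ((-3 + Y)*(2*Y))*(2*Y) = (2*Y*(-3 + Y))*(2*Y) = 4*Y²*(-3 + Y))
G(K) = (-14 + K + 28*K²*(-3 + K))² (G(K) = (K + (3 + 4)*(-2 + 4*K²*(-3 + K)))² = (K + 7*(-2 + 4*K²*(-3 + K)))² = (K + (-14 + 28*K²*(-3 + K)))² = (-14 + K + 28*K²*(-3 + K))²)
G(-13)*(-8896) = (-14 - 13 + 28*(-13)²*(-3 - 13))²*(-8896) = (-14 - 13 + 28*169*(-16))²*(-8896) = (-14 - 13 - 75712)²*(-8896) = (-75739)²*(-8896) = 5736396121*(-8896) = -51030979892416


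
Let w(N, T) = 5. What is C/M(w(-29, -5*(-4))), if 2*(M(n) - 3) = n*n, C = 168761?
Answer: 337522/31 ≈ 10888.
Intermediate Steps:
M(n) = 3 + n**2/2 (M(n) = 3 + (n*n)/2 = 3 + n**2/2)
C/M(w(-29, -5*(-4))) = 168761/(3 + (1/2)*5**2) = 168761/(3 + (1/2)*25) = 168761/(3 + 25/2) = 168761/(31/2) = 168761*(2/31) = 337522/31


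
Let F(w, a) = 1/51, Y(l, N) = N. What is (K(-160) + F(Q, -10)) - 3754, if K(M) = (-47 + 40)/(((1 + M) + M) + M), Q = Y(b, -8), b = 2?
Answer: -91705630/24429 ≈ -3754.0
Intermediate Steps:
Q = -8
F(w, a) = 1/51
K(M) = -7/(1 + 3*M) (K(M) = -7/((1 + 2*M) + M) = -7/(1 + 3*M))
(K(-160) + F(Q, -10)) - 3754 = (-7/(1 + 3*(-160)) + 1/51) - 3754 = (-7/(1 - 480) + 1/51) - 3754 = (-7/(-479) + 1/51) - 3754 = (-7*(-1/479) + 1/51) - 3754 = (7/479 + 1/51) - 3754 = 836/24429 - 3754 = -91705630/24429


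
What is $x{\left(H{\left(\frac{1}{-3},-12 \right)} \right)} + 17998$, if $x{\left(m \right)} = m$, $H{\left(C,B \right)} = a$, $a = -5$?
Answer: $17993$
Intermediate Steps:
$H{\left(C,B \right)} = -5$
$x{\left(H{\left(\frac{1}{-3},-12 \right)} \right)} + 17998 = -5 + 17998 = 17993$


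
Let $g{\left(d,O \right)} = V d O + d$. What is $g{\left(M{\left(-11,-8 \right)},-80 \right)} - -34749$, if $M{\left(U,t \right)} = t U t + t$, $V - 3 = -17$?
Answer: $-763403$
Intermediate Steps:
$V = -14$ ($V = 3 - 17 = -14$)
$M{\left(U,t \right)} = t + U t^{2}$ ($M{\left(U,t \right)} = U t t + t = U t^{2} + t = t + U t^{2}$)
$g{\left(d,O \right)} = d - 14 O d$ ($g{\left(d,O \right)} = - 14 d O + d = - 14 O d + d = d - 14 O d$)
$g{\left(M{\left(-11,-8 \right)},-80 \right)} - -34749 = - 8 \left(1 - -88\right) \left(1 - -1120\right) - -34749 = - 8 \left(1 + 88\right) \left(1 + 1120\right) + 34749 = \left(-8\right) 89 \cdot 1121 + 34749 = \left(-712\right) 1121 + 34749 = -798152 + 34749 = -763403$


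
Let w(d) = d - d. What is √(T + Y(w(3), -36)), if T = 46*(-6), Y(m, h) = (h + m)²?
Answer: 2*√255 ≈ 31.937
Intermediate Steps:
w(d) = 0
T = -276
√(T + Y(w(3), -36)) = √(-276 + (-36 + 0)²) = √(-276 + (-36)²) = √(-276 + 1296) = √1020 = 2*√255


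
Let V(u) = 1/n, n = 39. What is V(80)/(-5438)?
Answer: -1/212082 ≈ -4.7152e-6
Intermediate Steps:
V(u) = 1/39
V(80)/(-5438) = (1/39)/(-5438) = (1/39)*(-1/5438) = -1/212082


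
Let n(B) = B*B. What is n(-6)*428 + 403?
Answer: 15811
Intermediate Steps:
n(B) = B²
n(-6)*428 + 403 = (-6)²*428 + 403 = 36*428 + 403 = 15408 + 403 = 15811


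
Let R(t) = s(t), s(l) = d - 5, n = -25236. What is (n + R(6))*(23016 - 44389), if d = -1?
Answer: 539497266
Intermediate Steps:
s(l) = -6 (s(l) = -1 - 5 = -6)
R(t) = -6
(n + R(6))*(23016 - 44389) = (-25236 - 6)*(23016 - 44389) = -25242*(-21373) = 539497266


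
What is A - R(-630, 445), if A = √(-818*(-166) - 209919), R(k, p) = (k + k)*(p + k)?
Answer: -233100 + I*√74131 ≈ -2.331e+5 + 272.27*I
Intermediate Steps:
R(k, p) = 2*k*(k + p) (R(k, p) = (2*k)*(k + p) = 2*k*(k + p))
A = I*√74131 (A = √(135788 - 209919) = √(-74131) = I*√74131 ≈ 272.27*I)
A - R(-630, 445) = I*√74131 - 2*(-630)*(-630 + 445) = I*√74131 - 2*(-630)*(-185) = I*√74131 - 1*233100 = I*√74131 - 233100 = -233100 + I*√74131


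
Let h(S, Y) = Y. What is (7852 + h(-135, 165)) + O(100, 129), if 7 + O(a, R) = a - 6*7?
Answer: 8068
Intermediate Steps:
O(a, R) = -49 + a (O(a, R) = -7 + (a - 6*7) = -7 + (a - 42) = -7 + (-42 + a) = -49 + a)
(7852 + h(-135, 165)) + O(100, 129) = (7852 + 165) + (-49 + 100) = 8017 + 51 = 8068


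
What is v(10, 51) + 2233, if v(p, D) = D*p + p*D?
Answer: 3253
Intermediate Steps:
v(p, D) = 2*D*p (v(p, D) = D*p + D*p = 2*D*p)
v(10, 51) + 2233 = 2*51*10 + 2233 = 1020 + 2233 = 3253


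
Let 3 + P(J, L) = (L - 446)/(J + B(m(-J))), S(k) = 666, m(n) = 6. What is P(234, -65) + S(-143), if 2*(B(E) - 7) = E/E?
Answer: 45601/69 ≈ 660.88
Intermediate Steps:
B(E) = 15/2 (B(E) = 7 + (E/E)/2 = 7 + (1/2)*1 = 7 + 1/2 = 15/2)
P(J, L) = -3 + (-446 + L)/(15/2 + J) (P(J, L) = -3 + (L - 446)/(J + 15/2) = -3 + (-446 + L)/(15/2 + J))
P(234, -65) + S(-143) = (-937 - 6*234 + 2*(-65))/(15 + 2*234) + 666 = (-937 - 1404 - 130)/(15 + 468) + 666 = -2471/483 + 666 = (1/483)*(-2471) + 666 = -353/69 + 666 = 45601/69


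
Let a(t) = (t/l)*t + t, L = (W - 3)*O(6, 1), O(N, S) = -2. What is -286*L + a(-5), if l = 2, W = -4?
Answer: -7993/2 ≈ -3996.5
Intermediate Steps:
L = 14 (L = (-4 - 3)*(-2) = -7*(-2) = 14)
a(t) = t + t²/2 (a(t) = (t/2)*t + t = t²/2 + t = t + t²/2)
-286*L + a(-5) = -286*14 + (½)*(-5)*(2 - 5) = -4004 + (½)*(-5)*(-3) = -4004 + 15/2 = -7993/2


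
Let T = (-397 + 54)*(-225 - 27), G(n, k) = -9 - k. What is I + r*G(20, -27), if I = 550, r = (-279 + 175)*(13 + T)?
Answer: -161831978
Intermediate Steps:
T = 86436 (T = -343*(-252) = 86436)
r = -8990696 (r = (-279 + 175)*(13 + 86436) = -104*86449 = -8990696)
I + r*G(20, -27) = 550 - 8990696*(-9 - 1*(-27)) = 550 - 8990696*(-9 + 27) = 550 - 8990696*18 = 550 - 161832528 = -161831978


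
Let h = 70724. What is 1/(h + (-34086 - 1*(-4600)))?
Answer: 1/41238 ≈ 2.4249e-5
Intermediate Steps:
1/(h + (-34086 - 1*(-4600))) = 1/(70724 + (-34086 - 1*(-4600))) = 1/(70724 + (-34086 + 4600)) = 1/(70724 - 29486) = 1/41238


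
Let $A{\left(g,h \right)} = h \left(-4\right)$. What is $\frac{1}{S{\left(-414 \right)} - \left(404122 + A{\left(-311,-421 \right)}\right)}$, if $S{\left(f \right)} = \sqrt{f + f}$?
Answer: $- \frac{202903}{82339255232} - \frac{3 i \sqrt{23}}{82339255232} \approx -2.4642 \cdot 10^{-6} - 1.7473 \cdot 10^{-10} i$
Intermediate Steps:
$S{\left(f \right)} = \sqrt{2} \sqrt{f}$ ($S{\left(f \right)} = \sqrt{2 f} = \sqrt{2} \sqrt{f}$)
$A{\left(g,h \right)} = - 4 h$
$\frac{1}{S{\left(-414 \right)} - \left(404122 + A{\left(-311,-421 \right)}\right)} = \frac{1}{\sqrt{2} \sqrt{-414} - \left(404122 - -1684\right)} = \frac{1}{\sqrt{2} \cdot 3 i \sqrt{46} - 405806} = \frac{1}{6 i \sqrt{23} - 405806} = \frac{1}{-405806 + 6 i \sqrt{23}}$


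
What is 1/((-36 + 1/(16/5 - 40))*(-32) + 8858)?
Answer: 23/230250 ≈ 9.9891e-5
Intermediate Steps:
1/((-36 + 1/(16/5 - 40))*(-32) + 8858) = 1/((-36 + 1/(-184/5))*(-32) + 8858) = 1/((-36 - 5/184)*(-32) + 8858) = 1/(-6629/184*(-32) + 8858) = 1/(26516/23 + 8858) = 1/(230250/23) = 23/230250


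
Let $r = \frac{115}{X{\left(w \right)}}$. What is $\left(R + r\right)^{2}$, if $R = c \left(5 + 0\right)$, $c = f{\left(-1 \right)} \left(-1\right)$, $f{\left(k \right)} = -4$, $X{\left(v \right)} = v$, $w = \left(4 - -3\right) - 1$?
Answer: $\frac{55225}{36} \approx 1534.0$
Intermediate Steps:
$w = 6$ ($w = \left(4 + 3\right) - 1 = 7 - 1 = 6$)
$c = 4$ ($c = \left(-4\right) \left(-1\right) = 4$)
$R = 20$ ($R = 4 \left(5 + 0\right) = 4 \cdot 5 = 20$)
$r = \frac{115}{6} \approx 19.167$
$\left(R + r\right)^{2} = \left(20 + \frac{115}{6}\right)^{2} = \left(\frac{235}{6}\right)^{2} = \frac{55225}{36}$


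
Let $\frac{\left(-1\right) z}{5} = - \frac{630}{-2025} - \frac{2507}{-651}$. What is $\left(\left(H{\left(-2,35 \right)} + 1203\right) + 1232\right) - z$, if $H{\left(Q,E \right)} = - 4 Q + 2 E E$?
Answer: $\frac{9596672}{1953} \approx 4913.8$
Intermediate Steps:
$H{\left(Q,E \right)} = - 4 Q + 2 E^{2}$
$z = - \frac{40643}{1953}$ ($z = - 5 \left(- \frac{630}{-2025} - \frac{2507}{-651}\right) = - 5 \left(\left(-630\right) \left(- \frac{1}{2025}\right) - - \frac{2507}{651}\right) = - 5 \left(\frac{14}{45} + \frac{2507}{651}\right) = \left(-5\right) \frac{40643}{9765} = - \frac{40643}{1953} \approx -20.811$)
$\left(\left(H{\left(-2,35 \right)} + 1203\right) + 1232\right) - z = \left(\left(\left(\left(-4\right) \left(-2\right) + 2 \cdot 35^{2}\right) + 1203\right) + 1232\right) - - \frac{40643}{1953} = \left(\left(\left(8 + 2 \cdot 1225\right) + 1203\right) + 1232\right) + \frac{40643}{1953} = \left(\left(\left(8 + 2450\right) + 1203\right) + 1232\right) + \frac{40643}{1953} = \left(\left(2458 + 1203\right) + 1232\right) + \frac{40643}{1953} = \left(3661 + 1232\right) + \frac{40643}{1953} = 4893 + \frac{40643}{1953} = \frac{9596672}{1953}$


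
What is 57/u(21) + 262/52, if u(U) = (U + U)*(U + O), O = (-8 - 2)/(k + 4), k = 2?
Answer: 53927/10556 ≈ 5.1087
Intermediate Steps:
O = -5/3 (O = (-8 - 2)/(2 + 4) = -10/6 = -10*⅙ = -5/3 ≈ -1.6667)
u(U) = 2*U*(-5/3 + U) (u(U) = (U + U)*(U - 5/3) = (2*U)*(-5/3 + U) = 2*U*(-5/3 + U))
57/u(21) + 262/52 = 57/(((⅔)*21*(-5 + 3*21))) + 262/52 = 57/(((⅔)*21*(-5 + 63))) + 262*(1/52) = 57/(((⅔)*21*58)) + 131/26 = 57/812 + 131/26 = 53927/10556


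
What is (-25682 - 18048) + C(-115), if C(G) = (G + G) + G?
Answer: -44075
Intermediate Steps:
C(G) = 3*G (C(G) = 2*G + G = 3*G)
(-25682 - 18048) + C(-115) = (-25682 - 18048) + 3*(-115) = -43730 - 345 = -44075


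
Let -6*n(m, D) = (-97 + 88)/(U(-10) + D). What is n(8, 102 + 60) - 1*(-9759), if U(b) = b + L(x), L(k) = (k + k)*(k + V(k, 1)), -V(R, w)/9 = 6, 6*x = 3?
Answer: 1922526/197 ≈ 9759.0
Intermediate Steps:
x = ½ (x = (⅙)*3 = ½ ≈ 0.50000)
V(R, w) = -54 (V(R, w) = -9*6 = -54)
L(k) = 2*k*(-54 + k) (L(k) = (k + k)*(k - 54) = (2*k)*(-54 + k) = 2*k*(-54 + k))
U(b) = -107/2 + b (U(b) = b + 2*(½)*(-54 + ½) = b + 2*(½)*(-107/2) = b - 107/2 = -107/2 + b)
n(m, D) = 3/(2*(-127/2 + D)) (n(m, D) = -(-97 + 88)/(6*((-107/2 - 10) + D)) = -(-3)/(2*(-127/2 + D)) = 3/(2*(-127/2 + D)))
n(8, 102 + 60) - 1*(-9759) = 3/(-127 + 2*(102 + 60)) - 1*(-9759) = 3/(-127 + 2*162) + 9759 = 3/(-127 + 324) + 9759 = 3/197 + 9759 = 1922526/197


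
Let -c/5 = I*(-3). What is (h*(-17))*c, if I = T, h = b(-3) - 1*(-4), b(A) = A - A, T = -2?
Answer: 2040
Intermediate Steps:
b(A) = 0
h = 4 (h = 0 - 1*(-4) = 0 + 4 = 4)
I = -2
c = -30 (c = -(-10)*(-3) = -5*6 = -30)
(h*(-17))*c = (4*(-17))*(-30) = -68*(-30) = 2040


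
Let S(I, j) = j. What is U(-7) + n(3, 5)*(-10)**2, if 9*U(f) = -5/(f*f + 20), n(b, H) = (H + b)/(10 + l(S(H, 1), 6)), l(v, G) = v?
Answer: 496745/6831 ≈ 72.719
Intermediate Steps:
n(b, H) = H/11 + b/11 (n(b, H) = (H + b)/(10 + 1) = (H + b)/11 = (H + b)*(1/11) = H/11 + b/11)
U(f) = -5/(9*(20 + f**2)) (U(f) = (-5/(f*f + 20))/9 = (-5/(f**2 + 20))/9 = (-5/(20 + f**2))/9 = -5/(9*(20 + f**2)))
U(-7) + n(3, 5)*(-10)**2 = -5/(180 + 9*(-7)**2) + ((1/11)*5 + (1/11)*3)*(-10)**2 = -5/(180 + 9*49) + (5/11 + 3/11)*100 = -5/(180 + 441) + (8/11)*100 = -5/621 + 800/11 = 496745/6831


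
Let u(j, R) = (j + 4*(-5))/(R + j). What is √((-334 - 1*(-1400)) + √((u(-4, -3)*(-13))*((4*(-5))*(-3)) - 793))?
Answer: √(52234 + 7*I*√169897)/7 ≈ 32.662 + 0.90141*I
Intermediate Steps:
u(j, R) = (-20 + j)/(R + j) (u(j, R) = (j - 20)/(R + j) = (-20 + j)/(R + j))
√((-334 - 1*(-1400)) + √((u(-4, -3)*(-13))*((4*(-5))*(-3)) - 793)) = √((-334 - 1*(-1400)) + √((((-20 - 4)/(-3 - 4))*(-13))*((4*(-5))*(-3)) - 793)) = √((-334 + 1400) + √(((-24/(-7))*(-13))*(-20*(-3)) - 793)) = √(1066 + √((-⅐*(-24)*(-13))*60 - 793)) = √(1066 + √(((24/7)*(-13))*60 - 793)) = √(1066 + √(-312/7*60 - 793)) = √(1066 + √(-18720/7 - 793)) = √(1066 + √(-24271/7)) = √(1066 + I*√169897/7)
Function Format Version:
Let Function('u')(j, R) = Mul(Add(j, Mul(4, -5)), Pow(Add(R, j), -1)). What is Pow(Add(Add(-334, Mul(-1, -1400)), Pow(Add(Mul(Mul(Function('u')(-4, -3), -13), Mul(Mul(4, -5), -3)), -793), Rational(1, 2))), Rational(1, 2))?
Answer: Mul(Rational(1, 7), Pow(Add(52234, Mul(7, I, Pow(169897, Rational(1, 2)))), Rational(1, 2))) ≈ Add(32.662, Mul(0.90141, I))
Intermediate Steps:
Function('u')(j, R) = Mul(Pow(Add(R, j), -1), Add(-20, j)) (Function('u')(j, R) = Mul(Add(j, -20), Pow(Add(R, j), -1)) = Mul(Add(-20, j), Pow(Add(R, j), -1)) = Mul(Pow(Add(R, j), -1), Add(-20, j)))
Pow(Add(Add(-334, Mul(-1, -1400)), Pow(Add(Mul(Mul(Function('u')(-4, -3), -13), Mul(Mul(4, -5), -3)), -793), Rational(1, 2))), Rational(1, 2)) = Pow(Add(Add(-334, Mul(-1, -1400)), Pow(Add(Mul(Mul(Mul(Pow(Add(-3, -4), -1), Add(-20, -4)), -13), Mul(Mul(4, -5), -3)), -793), Rational(1, 2))), Rational(1, 2)) = Pow(Add(Add(-334, 1400), Pow(Add(Mul(Mul(Mul(Pow(-7, -1), -24), -13), Mul(-20, -3)), -793), Rational(1, 2))), Rational(1, 2)) = Pow(Add(1066, Pow(Add(Mul(Mul(Mul(Rational(-1, 7), -24), -13), 60), -793), Rational(1, 2))), Rational(1, 2)) = Pow(Add(1066, Pow(Add(Mul(Mul(Rational(24, 7), -13), 60), -793), Rational(1, 2))), Rational(1, 2)) = Pow(Add(1066, Pow(Add(Mul(Rational(-312, 7), 60), -793), Rational(1, 2))), Rational(1, 2)) = Pow(Add(1066, Pow(Add(Rational(-18720, 7), -793), Rational(1, 2))), Rational(1, 2)) = Pow(Add(1066, Pow(Rational(-24271, 7), Rational(1, 2))), Rational(1, 2)) = Pow(Add(1066, Mul(Rational(1, 7), I, Pow(169897, Rational(1, 2)))), Rational(1, 2))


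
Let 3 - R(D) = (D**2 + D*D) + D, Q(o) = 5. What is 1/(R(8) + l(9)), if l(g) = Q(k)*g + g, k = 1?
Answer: -1/79 ≈ -0.012658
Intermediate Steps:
l(g) = 6*g (l(g) = 5*g + g = 6*g)
R(D) = 3 - D - 2*D**2 (R(D) = 3 - ((D**2 + D*D) + D) = 3 - ((D**2 + D**2) + D) = 3 - (2*D**2 + D) = 3 - (D + 2*D**2) = 3 + (-D - 2*D**2) = 3 - D - 2*D**2)
1/(R(8) + l(9)) = 1/((3 - 1*8 - 2*8**2) + 6*9) = 1/((3 - 8 - 2*64) + 54) = 1/((3 - 8 - 128) + 54) = 1/(-133 + 54) = 1/(-79) = -1/79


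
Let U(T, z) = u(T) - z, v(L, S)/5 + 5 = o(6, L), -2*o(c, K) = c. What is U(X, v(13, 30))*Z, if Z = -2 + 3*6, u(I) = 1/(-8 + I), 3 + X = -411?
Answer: 135032/211 ≈ 639.96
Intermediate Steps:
o(c, K) = -c/2
X = -414 (X = -3 - 411 = -414)
v(L, S) = -40 (v(L, S) = -25 + 5*(-½*6) = -25 + 5*(-3) = -25 - 15 = -40)
Z = 16 (Z = -2 + 18 = 16)
U(T, z) = 1/(-8 + T) - z
U(X, v(13, 30))*Z = ((1 - 1*(-40)*(-8 - 414))/(-8 - 414))*16 = ((1 - 1*(-40)*(-422))/(-422))*16 = -(1 - 16880)/422*16 = -1/422*(-16879)*16 = (16879/422)*16 = 135032/211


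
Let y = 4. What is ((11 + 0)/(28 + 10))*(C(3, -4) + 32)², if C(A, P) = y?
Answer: 7128/19 ≈ 375.16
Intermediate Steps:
C(A, P) = 4
((11 + 0)/(28 + 10))*(C(3, -4) + 32)² = ((11 + 0)/(28 + 10))*(4 + 32)² = (11/38)*36² = (11*(1/38))*1296 = (11/38)*1296 = 7128/19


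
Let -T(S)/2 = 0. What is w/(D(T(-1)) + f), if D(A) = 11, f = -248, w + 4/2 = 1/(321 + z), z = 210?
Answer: 1061/125847 ≈ 0.0084309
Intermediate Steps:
T(S) = 0 (T(S) = -2*0 = 0)
w = -1061/531 (w = -2 + 1/(321 + 210) = -2 + 1/531 = -1061/531 ≈ -1.9981)
w/(D(T(-1)) + f) = -1061/(531*(11 - 248)) = -1061/531/(-237) = -1061/531*(-1/237) = 1061/125847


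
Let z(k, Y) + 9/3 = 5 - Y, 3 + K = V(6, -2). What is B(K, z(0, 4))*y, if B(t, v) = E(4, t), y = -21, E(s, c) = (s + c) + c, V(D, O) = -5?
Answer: 252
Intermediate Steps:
K = -8 (K = -3 - 5 = -8)
E(s, c) = s + 2*c (E(s, c) = (c + s) + c = s + 2*c)
z(k, Y) = 2 - Y (z(k, Y) = -3 + (5 - Y) = 2 - Y)
B(t, v) = 4 + 2*t
B(K, z(0, 4))*y = (4 + 2*(-8))*(-21) = (4 - 16)*(-21) = -12*(-21) = 252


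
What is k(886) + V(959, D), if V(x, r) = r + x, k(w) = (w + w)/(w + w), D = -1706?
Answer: -746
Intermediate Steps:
k(w) = 1 (k(w) = (2*w)/((2*w)) = (2*w)*(1/(2*w)) = 1)
k(886) + V(959, D) = 1 + (-1706 + 959) = 1 - 747 = -746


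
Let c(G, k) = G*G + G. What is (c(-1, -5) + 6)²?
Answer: 36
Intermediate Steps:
c(G, k) = G + G² (c(G, k) = G² + G = G + G²)
(c(-1, -5) + 6)² = (-(1 - 1) + 6)² = (-1*0 + 6)² = (0 + 6)² = 6² = 36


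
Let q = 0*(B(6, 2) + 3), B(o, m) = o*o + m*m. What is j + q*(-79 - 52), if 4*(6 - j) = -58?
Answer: 41/2 ≈ 20.500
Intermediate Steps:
j = 41/2 (j = 6 - ¼*(-58) = 6 + 29/2 = 41/2 ≈ 20.500)
B(o, m) = m² + o² (B(o, m) = o² + m² = m² + o²)
q = 0 (q = 0*((2² + 6²) + 3) = 0*((4 + 36) + 3) = 0*(40 + 3) = 0*43 = 0)
j + q*(-79 - 52) = 41/2 + 0*(-79 - 52) = 41/2 + 0*(-131) = 41/2 + 0 = 41/2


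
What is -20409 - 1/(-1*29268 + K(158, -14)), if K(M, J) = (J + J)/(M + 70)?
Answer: -34047987690/1668283 ≈ -20409.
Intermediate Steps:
K(M, J) = 2*J/(70 + M) (K(M, J) = (2*J)/(70 + M) = 2*J/(70 + M))
-20409 - 1/(-1*29268 + K(158, -14)) = -20409 - 1/(-1*29268 + 2*(-14)/(70 + 158)) = -20409 - 1/(-29268 + 2*(-14)/228) = -20409 - 1/(-29268 + 2*(-14)*(1/228)) = -20409 - 1/(-29268 - 7/57) = -20409 - 1/(-1668283/57) = -20409 - 1*(-57/1668283) = -20409 + 57/1668283 = -34047987690/1668283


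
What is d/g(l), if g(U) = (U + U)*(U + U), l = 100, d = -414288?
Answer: -25893/2500 ≈ -10.357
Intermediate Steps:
g(U) = 4*U² (g(U) = (2*U)*(2*U) = 4*U²)
d/g(l) = -414288/(4*100²) = -414288/(4*10000) = -414288/40000 = -414288*1/40000 = -25893/2500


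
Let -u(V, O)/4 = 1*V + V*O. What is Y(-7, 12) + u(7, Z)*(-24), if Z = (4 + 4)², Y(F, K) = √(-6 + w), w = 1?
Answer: 43680 + I*√5 ≈ 43680.0 + 2.2361*I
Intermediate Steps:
Y(F, K) = I*√5 (Y(F, K) = √(-6 + 1) = √(-5) = I*√5)
Z = 64 (Z = 8² = 64)
u(V, O) = -4*V - 4*O*V (u(V, O) = -4*(1*V + V*O) = -4*(V + O*V) = -4*V - 4*O*V)
Y(-7, 12) + u(7, Z)*(-24) = I*√5 - 4*7*(1 + 64)*(-24) = I*√5 - 4*7*65*(-24) = I*√5 - 1820*(-24) = I*√5 + 43680 = 43680 + I*√5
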